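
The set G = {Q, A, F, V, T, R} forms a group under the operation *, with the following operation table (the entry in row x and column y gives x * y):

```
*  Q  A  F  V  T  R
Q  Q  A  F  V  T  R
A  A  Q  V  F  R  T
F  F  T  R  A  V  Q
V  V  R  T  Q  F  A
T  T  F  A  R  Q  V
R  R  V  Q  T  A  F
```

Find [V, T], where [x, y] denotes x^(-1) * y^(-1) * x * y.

Identity is Q; from the table V^(-1) = V and T^(-1) = T.
V * T = F
F * V = A
A * T = R

R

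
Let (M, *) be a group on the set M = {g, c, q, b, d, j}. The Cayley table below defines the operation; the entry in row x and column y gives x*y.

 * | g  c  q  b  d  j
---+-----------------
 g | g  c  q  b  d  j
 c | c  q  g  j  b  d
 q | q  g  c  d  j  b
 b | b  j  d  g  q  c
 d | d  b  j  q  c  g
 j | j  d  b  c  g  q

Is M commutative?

Check whether the table is symmetric across its main diagonal.
Every entry (row x, col y) equals the entry (row y, col x), so M is abelian.
(In fact M ≅ the cyclic group Z_6.)

Yes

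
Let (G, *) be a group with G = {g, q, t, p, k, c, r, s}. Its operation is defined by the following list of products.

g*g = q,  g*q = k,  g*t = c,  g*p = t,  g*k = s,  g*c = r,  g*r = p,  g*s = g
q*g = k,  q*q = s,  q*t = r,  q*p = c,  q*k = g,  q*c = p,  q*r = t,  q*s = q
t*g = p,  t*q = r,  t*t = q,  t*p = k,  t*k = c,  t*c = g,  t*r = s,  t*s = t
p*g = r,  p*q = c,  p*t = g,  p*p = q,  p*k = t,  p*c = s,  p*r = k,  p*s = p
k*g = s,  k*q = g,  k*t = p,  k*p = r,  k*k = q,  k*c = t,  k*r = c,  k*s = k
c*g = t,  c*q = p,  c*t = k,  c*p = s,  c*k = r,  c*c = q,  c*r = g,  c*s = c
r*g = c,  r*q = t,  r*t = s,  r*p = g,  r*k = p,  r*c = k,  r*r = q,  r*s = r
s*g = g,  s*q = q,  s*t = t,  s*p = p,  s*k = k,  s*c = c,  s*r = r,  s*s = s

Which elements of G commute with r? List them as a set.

{q, r, s, t}

Compare row r with column r entry by entry.
q*r = t = r*q, so q commutes with r.
c*r = g but r*c = k, so c does not.
Collecting the elements that commute with r: C(r) = {q, r, s, t}.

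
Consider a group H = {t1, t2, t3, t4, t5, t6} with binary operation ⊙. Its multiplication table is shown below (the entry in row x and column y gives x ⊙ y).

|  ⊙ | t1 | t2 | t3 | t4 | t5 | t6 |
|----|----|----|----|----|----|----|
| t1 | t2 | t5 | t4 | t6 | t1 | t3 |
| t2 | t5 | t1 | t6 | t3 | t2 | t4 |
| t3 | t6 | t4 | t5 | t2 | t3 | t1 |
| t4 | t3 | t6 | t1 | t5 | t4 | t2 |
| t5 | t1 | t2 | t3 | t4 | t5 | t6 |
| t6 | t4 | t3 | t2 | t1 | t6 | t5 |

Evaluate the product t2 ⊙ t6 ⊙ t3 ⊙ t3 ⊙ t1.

t2 ⊙ t6 = t4
t4 ⊙ t3 = t1
t1 ⊙ t3 = t4
t4 ⊙ t1 = t3
(Structurally, H here is isomorphic to the symmetric group S_3.)

t3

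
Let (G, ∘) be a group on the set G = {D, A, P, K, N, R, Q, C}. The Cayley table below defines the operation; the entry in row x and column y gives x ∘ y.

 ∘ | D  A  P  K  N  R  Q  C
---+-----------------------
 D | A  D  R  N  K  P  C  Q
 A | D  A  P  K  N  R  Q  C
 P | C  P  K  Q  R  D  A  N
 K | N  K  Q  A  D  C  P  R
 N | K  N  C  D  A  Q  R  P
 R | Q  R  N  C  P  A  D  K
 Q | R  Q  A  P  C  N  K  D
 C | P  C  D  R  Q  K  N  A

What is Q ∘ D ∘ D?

Q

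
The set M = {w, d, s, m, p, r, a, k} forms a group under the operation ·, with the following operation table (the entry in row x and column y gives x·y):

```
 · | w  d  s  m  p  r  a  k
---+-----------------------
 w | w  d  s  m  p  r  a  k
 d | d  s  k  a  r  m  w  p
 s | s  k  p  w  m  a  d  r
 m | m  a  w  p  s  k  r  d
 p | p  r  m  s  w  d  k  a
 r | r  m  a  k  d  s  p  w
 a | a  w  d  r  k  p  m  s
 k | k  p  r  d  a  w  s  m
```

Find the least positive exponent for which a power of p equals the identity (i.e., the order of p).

The identity element is w (its row matches the header).
p^1 = p
p^2 = p·p = w
The first power of p equal to the identity is p^2, so ord(p) = 2.
(Structurally, M here is isomorphic to the cyclic group Z_8.)

2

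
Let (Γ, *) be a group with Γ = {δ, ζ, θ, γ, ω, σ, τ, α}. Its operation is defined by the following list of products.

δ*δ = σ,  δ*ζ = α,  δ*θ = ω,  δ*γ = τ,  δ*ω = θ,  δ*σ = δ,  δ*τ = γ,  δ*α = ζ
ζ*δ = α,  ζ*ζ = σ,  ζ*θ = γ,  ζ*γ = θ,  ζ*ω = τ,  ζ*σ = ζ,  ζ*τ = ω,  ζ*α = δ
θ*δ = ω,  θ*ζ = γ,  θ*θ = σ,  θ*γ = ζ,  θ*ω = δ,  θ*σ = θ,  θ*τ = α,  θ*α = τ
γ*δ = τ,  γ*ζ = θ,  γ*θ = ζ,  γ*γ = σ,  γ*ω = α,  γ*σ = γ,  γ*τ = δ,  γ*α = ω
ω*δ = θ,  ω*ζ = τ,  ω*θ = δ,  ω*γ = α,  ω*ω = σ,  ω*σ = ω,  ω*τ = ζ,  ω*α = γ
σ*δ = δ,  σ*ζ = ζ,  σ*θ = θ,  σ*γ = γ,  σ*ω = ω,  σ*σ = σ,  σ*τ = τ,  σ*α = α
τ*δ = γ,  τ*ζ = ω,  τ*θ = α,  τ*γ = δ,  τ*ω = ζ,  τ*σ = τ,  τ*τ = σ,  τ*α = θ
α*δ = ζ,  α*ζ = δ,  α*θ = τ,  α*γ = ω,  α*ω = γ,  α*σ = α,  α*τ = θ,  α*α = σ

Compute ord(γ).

The identity element is σ (its row matches the header).
γ^1 = γ
γ^2 = γ * γ = σ
The first power of γ equal to the identity is γ^2, so ord(γ) = 2.

2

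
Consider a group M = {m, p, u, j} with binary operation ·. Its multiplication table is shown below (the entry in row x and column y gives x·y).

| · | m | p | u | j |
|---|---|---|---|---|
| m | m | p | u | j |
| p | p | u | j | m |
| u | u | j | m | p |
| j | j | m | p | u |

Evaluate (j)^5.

j^1 = j
j^2 = j·j = u
j^3 = u·j = p
j^4 = p·j = m
j^5 = m·j = j

j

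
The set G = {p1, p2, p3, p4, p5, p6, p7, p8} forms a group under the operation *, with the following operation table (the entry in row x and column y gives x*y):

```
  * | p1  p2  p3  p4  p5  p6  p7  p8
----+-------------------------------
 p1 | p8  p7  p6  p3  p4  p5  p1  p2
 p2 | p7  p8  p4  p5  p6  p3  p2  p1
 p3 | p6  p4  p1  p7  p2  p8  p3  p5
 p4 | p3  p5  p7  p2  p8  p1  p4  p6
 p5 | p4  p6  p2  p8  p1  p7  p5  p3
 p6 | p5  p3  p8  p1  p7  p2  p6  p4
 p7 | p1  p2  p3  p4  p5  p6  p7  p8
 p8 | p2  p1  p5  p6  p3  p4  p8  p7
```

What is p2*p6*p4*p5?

p5

p2*p6 = p3
p3*p4 = p7
p7*p5 = p5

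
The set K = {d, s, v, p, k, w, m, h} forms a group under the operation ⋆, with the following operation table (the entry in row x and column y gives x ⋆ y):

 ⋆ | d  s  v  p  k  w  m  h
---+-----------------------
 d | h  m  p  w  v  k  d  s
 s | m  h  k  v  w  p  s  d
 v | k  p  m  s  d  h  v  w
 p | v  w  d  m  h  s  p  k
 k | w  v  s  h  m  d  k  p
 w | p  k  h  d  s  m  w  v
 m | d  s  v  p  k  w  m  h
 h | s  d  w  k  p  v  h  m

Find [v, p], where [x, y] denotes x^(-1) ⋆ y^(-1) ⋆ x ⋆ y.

h

Identity is m; from the table v^(-1) = v and p^(-1) = p.
v ⋆ p = s
s ⋆ v = k
k ⋆ p = h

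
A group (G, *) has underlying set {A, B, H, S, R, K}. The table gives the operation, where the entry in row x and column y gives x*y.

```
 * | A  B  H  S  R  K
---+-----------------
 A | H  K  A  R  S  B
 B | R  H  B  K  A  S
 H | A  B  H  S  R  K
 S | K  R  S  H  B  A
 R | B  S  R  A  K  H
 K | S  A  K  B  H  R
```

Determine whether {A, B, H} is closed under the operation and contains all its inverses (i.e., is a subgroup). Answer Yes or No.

A*B = K, which is not in {A, B, H}.
The subset is not closed under *, so it is not a subgroup.

No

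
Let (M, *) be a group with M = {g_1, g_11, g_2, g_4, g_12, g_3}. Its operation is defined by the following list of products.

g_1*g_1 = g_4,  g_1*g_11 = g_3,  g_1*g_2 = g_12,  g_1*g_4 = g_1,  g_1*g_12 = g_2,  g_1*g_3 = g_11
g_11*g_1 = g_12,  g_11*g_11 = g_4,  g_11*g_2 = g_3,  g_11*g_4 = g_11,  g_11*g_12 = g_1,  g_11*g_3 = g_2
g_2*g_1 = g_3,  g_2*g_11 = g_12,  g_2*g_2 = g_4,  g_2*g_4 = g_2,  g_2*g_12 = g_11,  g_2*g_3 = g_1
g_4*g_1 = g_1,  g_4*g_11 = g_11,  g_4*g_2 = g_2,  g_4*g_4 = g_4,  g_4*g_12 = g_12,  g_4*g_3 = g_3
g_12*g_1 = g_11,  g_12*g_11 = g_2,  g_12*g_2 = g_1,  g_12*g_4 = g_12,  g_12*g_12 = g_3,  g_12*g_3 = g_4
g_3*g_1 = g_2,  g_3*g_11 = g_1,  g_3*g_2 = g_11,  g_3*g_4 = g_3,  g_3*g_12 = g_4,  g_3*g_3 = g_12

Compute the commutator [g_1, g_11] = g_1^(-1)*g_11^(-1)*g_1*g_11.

g_12

Identity is g_4; from the table g_1^(-1) = g_1 and g_11^(-1) = g_11.
g_1*g_11 = g_3
g_3*g_1 = g_2
g_2*g_11 = g_12
(Structurally, M here is isomorphic to the symmetric group S_3.)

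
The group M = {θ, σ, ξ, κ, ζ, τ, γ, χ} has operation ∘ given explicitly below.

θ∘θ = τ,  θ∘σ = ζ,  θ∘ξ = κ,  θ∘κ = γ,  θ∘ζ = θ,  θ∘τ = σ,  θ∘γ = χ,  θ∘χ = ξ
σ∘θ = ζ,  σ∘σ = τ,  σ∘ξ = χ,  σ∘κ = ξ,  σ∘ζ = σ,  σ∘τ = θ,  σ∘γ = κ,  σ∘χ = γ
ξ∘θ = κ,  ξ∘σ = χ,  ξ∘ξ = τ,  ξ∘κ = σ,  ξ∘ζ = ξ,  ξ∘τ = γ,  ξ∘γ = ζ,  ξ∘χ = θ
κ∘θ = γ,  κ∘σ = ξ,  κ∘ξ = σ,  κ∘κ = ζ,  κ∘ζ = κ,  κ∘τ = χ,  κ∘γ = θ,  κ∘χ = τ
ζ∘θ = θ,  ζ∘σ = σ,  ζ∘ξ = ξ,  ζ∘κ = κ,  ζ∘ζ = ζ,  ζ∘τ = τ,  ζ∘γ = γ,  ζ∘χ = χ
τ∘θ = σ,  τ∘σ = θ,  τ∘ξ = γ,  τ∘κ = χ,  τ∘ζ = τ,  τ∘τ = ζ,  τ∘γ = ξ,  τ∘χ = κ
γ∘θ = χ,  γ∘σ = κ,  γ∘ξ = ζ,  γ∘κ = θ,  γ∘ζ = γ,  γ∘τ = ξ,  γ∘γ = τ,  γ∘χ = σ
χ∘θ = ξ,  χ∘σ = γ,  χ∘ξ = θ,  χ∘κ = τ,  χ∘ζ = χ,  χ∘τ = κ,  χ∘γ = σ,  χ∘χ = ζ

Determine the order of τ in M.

The identity element is ζ (its row matches the header).
τ^1 = τ
τ^2 = τ ∘ τ = ζ
The first power of τ equal to the identity is τ^2, so ord(τ) = 2.

2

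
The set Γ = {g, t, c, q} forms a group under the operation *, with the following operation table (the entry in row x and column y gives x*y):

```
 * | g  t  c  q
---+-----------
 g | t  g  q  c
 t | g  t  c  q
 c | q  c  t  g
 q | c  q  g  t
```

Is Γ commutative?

Check whether the table is symmetric across its main diagonal.
Every entry (row x, col y) equals the entry (row y, col x), so Γ is abelian.
(In fact Γ ≅ the Klein four-group V_4.)

Yes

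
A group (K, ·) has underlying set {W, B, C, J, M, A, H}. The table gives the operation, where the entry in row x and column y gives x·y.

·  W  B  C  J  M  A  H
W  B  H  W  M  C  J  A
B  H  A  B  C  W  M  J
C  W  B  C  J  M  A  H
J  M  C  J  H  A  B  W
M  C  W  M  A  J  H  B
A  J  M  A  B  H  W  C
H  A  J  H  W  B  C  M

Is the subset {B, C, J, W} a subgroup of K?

J·J = H, which is not in {B, C, J, W}.
The subset is not closed under ·, so it is not a subgroup.

No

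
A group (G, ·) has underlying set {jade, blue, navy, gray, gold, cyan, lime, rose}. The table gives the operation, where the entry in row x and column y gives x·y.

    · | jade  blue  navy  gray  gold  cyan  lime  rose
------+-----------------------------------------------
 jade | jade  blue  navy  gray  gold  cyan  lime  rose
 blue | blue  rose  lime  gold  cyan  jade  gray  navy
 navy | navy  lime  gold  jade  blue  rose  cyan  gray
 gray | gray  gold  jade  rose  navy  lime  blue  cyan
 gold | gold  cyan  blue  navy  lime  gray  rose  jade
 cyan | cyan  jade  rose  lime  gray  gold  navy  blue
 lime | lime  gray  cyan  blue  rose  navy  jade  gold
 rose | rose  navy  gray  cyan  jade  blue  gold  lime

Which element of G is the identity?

jade

The identity e satisfies e·x = x for all x, so its row in the table reproduces the column headers.
Row jade reads: jade, blue, navy, gray, gold, cyan, lime, rose — exactly the header order. So jade is the identity.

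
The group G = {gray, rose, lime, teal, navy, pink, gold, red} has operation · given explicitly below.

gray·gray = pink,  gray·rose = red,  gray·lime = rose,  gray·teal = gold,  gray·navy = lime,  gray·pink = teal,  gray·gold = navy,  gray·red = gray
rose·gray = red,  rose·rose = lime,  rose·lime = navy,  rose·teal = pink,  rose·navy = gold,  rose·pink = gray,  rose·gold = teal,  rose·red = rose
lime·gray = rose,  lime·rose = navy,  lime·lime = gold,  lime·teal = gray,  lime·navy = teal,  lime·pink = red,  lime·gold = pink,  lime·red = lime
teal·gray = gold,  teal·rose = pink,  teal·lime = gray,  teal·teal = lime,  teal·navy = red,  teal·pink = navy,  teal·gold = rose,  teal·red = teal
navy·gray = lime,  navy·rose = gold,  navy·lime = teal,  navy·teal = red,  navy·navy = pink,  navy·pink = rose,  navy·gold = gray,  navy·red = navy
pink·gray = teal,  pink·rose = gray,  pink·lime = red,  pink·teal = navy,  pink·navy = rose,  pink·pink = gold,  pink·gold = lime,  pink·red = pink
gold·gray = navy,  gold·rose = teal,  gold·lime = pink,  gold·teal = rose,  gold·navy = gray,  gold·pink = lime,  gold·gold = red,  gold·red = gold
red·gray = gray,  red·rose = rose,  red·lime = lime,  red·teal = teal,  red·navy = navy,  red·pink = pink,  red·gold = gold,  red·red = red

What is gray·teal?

gold

Read row gray, column teal: gray·teal = gold.
(Structurally, G here is isomorphic to the cyclic group Z_8.)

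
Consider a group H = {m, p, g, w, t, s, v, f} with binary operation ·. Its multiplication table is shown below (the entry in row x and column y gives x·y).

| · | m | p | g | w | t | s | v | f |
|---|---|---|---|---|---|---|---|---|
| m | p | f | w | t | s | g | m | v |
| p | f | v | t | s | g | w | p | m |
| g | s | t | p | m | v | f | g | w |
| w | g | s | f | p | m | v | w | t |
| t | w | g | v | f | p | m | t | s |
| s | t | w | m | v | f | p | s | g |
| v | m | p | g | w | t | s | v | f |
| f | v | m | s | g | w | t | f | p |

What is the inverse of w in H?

s

First locate the identity: row v matches the header, so v is the identity.
Scan row w for v: w·s = v. Hence w^(-1) = s.
(Structurally, H here is isomorphic to the quaternion group Q_8.)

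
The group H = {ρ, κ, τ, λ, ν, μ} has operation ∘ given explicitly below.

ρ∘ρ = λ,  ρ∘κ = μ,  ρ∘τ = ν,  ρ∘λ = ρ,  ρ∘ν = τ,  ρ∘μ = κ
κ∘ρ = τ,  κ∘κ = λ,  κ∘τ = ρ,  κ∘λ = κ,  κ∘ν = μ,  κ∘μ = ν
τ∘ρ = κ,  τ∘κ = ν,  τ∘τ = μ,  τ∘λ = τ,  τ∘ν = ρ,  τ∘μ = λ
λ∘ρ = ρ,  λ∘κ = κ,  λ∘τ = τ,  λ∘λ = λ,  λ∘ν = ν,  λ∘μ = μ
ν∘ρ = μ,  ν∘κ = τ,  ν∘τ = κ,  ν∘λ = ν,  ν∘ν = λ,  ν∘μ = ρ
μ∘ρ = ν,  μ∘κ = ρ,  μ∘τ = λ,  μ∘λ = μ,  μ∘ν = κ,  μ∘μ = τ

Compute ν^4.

λ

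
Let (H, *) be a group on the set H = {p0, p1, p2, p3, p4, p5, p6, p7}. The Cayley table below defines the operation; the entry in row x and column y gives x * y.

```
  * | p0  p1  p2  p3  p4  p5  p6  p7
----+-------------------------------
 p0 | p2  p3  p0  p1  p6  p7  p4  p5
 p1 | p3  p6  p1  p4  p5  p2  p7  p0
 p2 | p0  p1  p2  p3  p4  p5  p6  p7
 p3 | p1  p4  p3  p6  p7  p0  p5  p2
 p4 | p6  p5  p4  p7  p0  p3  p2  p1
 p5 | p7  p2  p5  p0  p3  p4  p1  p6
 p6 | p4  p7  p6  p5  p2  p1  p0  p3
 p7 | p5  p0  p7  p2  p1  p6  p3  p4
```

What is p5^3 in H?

p3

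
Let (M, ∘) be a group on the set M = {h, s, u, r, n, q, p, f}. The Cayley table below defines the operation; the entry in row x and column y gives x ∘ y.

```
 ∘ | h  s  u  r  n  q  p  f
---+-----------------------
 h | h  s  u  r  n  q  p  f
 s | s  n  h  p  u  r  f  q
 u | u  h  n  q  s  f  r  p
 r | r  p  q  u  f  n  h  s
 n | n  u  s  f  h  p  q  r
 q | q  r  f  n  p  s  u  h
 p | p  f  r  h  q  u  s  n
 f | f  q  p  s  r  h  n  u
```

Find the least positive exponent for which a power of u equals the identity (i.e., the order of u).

The identity element is h (its row matches the header).
u^1 = u
u^2 = u ∘ u = n
u^3 = n ∘ u = s
u^4 = s ∘ u = h
The first power of u equal to the identity is u^4, so ord(u) = 4.

4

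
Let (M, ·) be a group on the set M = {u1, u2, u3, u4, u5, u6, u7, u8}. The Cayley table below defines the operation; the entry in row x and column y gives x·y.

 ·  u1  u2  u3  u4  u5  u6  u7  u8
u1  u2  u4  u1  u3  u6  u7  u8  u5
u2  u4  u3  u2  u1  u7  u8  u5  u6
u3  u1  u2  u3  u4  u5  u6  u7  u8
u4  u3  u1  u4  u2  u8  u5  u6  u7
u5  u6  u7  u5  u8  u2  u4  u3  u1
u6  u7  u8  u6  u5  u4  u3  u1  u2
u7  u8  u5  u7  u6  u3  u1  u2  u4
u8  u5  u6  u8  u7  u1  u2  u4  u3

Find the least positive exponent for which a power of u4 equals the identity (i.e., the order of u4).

The identity element is u3 (its row matches the header).
u4^1 = u4
u4^2 = u4·u4 = u2
u4^3 = u2·u4 = u1
u4^4 = u1·u4 = u3
The first power of u4 equal to the identity is u4^4, so ord(u4) = 4.
(Structurally, M here is isomorphic to Z_2 x Z_4.)

4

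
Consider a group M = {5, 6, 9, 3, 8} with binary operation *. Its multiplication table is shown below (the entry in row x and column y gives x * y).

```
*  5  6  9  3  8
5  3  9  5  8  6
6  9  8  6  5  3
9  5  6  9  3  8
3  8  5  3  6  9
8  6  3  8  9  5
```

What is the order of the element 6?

5

The identity element is 9 (its row matches the header).
6^1 = 6
6^2 = 6 * 6 = 8
6^3 = 8 * 6 = 3
6^4 = 3 * 6 = 5
6^5 = 5 * 6 = 9
The first power of 6 equal to the identity is 6^5, so ord(6) = 5.
(Structurally, M here is isomorphic to the cyclic group Z_5.)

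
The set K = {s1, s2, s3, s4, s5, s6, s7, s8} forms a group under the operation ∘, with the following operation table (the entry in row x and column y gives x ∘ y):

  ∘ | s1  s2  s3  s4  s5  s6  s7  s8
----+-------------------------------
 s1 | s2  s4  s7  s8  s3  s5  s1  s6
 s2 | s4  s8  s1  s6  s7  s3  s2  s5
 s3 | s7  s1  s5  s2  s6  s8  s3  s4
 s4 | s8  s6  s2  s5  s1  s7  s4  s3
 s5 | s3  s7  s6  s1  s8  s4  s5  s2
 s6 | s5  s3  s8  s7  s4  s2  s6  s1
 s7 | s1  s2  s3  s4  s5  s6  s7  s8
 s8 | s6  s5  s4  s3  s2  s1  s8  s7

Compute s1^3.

s1^1 = s1
s1^2 = s1 ∘ s1 = s2
s1^3 = s2 ∘ s1 = s4

s4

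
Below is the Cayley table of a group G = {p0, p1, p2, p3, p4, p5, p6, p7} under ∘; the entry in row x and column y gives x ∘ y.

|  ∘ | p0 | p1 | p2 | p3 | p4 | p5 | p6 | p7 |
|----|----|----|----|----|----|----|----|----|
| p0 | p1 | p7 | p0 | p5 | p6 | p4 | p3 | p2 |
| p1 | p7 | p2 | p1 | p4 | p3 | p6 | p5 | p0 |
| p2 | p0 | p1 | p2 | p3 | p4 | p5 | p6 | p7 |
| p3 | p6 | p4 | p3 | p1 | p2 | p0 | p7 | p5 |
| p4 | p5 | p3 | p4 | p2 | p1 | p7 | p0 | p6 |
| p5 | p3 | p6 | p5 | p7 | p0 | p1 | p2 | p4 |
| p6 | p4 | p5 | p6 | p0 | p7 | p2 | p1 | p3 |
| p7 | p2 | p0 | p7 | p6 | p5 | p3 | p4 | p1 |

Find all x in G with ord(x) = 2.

Identity is p2. Compute the order of each non-identity element by repeated multiplication:
  p0: p0 → p1 → p7 → p2  (order 4)
  p1: p1 → p2  (order 2)
  p3: p3 → p1 → p4 → p2  (order 4)
  p4: p4 → p1 → p3 → p2  (order 4)
  p5: p5 → p1 → p6 → p2  (order 4)
  p6: p6 → p1 → p5 → p2  (order 4)
  p7: p7 → p1 → p0 → p2  (order 4)
Elements of order 2: {p1}.
(Structurally, G here is isomorphic to the quaternion group Q_8.)

{p1}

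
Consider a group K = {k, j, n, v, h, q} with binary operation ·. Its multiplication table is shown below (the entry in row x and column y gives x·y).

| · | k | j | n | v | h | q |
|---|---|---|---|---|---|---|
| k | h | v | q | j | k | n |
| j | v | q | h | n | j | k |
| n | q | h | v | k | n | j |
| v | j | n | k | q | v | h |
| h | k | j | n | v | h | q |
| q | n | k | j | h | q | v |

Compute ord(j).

6

The identity element is h (its row matches the header).
j^1 = j
j^2 = j·j = q
j^3 = q·j = k
j^4 = k·j = v
j^5 = v·j = n
j^6 = n·j = h
The first power of j equal to the identity is j^6, so ord(j) = 6.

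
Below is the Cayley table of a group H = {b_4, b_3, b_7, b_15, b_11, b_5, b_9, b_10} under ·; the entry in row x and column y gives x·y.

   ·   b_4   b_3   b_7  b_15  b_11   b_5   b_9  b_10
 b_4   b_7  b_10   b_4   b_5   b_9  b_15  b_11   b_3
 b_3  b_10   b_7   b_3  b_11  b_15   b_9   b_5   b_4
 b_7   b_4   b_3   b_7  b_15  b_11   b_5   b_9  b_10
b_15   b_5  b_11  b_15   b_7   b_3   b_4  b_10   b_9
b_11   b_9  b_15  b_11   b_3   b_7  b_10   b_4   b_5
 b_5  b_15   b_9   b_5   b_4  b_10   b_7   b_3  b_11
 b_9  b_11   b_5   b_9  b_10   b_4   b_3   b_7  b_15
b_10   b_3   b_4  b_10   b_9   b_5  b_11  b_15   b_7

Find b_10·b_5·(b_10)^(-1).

b_5

The identity is b_7. In row b_10, the entry b_7 sits in column b_10, so b_10^(-1) = b_10.
b_10·b_5 = b_11
b_11·b_10 = b_5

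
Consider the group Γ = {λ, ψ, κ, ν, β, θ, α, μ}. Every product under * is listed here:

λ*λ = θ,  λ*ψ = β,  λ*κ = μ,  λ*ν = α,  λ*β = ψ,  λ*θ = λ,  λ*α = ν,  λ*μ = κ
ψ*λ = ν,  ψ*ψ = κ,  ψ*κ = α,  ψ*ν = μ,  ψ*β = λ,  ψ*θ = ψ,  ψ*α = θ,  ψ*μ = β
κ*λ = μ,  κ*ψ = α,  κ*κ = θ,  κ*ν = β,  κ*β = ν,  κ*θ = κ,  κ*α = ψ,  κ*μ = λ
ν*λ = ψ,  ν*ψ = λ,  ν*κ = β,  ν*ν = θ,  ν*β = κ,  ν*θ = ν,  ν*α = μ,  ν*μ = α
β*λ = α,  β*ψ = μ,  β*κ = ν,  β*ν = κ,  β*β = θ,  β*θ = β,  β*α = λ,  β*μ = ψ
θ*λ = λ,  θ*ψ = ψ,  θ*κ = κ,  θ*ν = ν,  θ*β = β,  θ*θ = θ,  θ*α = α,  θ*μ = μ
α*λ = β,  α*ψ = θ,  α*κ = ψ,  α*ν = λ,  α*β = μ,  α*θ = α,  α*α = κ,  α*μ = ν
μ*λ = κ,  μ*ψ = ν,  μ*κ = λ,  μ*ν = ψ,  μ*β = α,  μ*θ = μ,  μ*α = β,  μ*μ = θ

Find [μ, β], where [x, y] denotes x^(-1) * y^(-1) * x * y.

κ

Identity is θ; from the table μ^(-1) = μ and β^(-1) = β.
μ * β = α
α * μ = ν
ν * β = κ
(Structurally, Γ here is isomorphic to the dihedral group D_4.)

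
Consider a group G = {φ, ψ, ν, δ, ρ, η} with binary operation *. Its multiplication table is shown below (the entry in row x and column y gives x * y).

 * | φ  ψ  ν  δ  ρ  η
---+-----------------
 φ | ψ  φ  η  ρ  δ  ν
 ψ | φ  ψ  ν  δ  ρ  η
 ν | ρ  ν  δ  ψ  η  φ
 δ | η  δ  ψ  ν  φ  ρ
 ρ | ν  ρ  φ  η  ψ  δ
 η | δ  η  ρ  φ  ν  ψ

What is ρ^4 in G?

ψ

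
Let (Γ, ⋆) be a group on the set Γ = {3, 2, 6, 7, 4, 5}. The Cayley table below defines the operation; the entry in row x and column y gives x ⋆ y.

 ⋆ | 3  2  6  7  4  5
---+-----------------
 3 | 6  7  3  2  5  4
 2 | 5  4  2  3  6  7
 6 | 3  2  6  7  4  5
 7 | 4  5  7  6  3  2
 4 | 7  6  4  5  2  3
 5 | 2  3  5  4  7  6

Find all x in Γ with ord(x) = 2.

Identity is 6. Compute the order of each non-identity element by repeated multiplication:
  3: 3 → 6  (order 2)
  2: 2 → 4 → 6  (order 3)
  7: 7 → 6  (order 2)
  4: 4 → 2 → 6  (order 3)
  5: 5 → 6  (order 2)
Elements of order 2: {3, 5, 7}.

{3, 5, 7}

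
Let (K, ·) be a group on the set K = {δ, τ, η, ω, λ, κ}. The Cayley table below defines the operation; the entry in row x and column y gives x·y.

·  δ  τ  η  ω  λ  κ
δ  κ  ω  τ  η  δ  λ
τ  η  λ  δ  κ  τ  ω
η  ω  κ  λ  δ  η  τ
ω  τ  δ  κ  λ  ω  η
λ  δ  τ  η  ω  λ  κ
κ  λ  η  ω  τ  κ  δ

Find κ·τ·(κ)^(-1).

The identity is λ. In row κ, the entry λ sits in column δ, so κ^(-1) = δ.
κ·τ = η
η·δ = ω
(Structurally, K here is isomorphic to the symmetric group S_3.)

ω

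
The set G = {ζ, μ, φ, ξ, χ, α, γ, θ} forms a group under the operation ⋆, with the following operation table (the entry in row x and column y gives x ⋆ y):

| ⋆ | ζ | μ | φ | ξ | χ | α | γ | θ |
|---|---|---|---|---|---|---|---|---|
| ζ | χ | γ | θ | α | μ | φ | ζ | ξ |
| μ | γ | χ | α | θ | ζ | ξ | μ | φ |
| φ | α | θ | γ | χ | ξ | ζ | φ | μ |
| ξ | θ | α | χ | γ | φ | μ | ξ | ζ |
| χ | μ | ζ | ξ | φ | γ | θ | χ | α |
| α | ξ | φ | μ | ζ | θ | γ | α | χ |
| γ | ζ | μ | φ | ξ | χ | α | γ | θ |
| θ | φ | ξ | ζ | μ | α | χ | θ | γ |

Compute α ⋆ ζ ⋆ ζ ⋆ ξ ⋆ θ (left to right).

φ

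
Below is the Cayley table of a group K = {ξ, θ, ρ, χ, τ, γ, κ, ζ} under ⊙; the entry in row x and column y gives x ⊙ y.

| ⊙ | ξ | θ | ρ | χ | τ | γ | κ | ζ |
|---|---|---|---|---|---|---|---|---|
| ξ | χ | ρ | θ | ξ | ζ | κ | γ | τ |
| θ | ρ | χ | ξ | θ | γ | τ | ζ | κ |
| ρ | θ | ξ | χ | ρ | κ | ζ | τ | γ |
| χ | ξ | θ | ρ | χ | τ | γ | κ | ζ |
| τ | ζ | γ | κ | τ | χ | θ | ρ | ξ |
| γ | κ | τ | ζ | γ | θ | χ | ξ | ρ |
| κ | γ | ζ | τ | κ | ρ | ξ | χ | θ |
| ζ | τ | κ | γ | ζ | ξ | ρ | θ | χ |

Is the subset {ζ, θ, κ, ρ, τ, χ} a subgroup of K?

No

τ ⊙ ζ = ξ, which is not in {ζ, θ, κ, ρ, τ, χ}.
The subset is not closed under ⊙, so it is not a subgroup.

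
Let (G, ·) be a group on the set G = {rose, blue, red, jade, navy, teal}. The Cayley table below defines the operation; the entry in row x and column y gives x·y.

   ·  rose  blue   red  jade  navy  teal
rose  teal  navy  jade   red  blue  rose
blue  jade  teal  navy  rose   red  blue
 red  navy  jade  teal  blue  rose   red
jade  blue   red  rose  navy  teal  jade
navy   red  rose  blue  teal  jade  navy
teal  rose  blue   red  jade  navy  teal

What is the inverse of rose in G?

rose

First locate the identity: row teal matches the header, so teal is the identity.
Scan row rose for teal: rose·rose = teal. Hence rose^(-1) = rose.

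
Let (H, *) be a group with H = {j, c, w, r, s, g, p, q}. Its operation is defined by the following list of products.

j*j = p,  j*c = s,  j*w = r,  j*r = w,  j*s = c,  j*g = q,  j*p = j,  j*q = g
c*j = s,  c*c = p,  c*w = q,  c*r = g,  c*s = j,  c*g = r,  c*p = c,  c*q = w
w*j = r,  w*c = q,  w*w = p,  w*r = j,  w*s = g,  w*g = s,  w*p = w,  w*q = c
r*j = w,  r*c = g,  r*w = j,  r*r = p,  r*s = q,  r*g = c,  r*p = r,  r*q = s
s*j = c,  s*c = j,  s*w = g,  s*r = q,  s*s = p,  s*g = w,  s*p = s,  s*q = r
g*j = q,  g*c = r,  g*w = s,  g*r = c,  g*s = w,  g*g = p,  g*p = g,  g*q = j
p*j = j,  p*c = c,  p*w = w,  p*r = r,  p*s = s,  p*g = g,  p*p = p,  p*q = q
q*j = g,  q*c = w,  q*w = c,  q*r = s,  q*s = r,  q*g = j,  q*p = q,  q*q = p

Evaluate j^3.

j^1 = j
j^2 = j*j = p
j^3 = p*j = j

j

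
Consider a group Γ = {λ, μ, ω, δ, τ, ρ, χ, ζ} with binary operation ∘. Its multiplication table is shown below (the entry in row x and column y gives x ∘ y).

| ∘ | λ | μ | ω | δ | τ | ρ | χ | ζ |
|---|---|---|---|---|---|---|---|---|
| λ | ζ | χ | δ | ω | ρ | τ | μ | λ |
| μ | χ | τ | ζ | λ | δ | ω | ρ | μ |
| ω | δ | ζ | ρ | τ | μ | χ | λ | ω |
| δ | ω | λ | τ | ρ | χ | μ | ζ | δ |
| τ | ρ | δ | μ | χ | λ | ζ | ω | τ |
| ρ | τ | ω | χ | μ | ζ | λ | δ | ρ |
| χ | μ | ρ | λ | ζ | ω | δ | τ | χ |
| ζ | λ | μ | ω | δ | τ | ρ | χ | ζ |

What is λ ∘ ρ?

τ

Read row λ, column ρ: λ ∘ ρ = τ.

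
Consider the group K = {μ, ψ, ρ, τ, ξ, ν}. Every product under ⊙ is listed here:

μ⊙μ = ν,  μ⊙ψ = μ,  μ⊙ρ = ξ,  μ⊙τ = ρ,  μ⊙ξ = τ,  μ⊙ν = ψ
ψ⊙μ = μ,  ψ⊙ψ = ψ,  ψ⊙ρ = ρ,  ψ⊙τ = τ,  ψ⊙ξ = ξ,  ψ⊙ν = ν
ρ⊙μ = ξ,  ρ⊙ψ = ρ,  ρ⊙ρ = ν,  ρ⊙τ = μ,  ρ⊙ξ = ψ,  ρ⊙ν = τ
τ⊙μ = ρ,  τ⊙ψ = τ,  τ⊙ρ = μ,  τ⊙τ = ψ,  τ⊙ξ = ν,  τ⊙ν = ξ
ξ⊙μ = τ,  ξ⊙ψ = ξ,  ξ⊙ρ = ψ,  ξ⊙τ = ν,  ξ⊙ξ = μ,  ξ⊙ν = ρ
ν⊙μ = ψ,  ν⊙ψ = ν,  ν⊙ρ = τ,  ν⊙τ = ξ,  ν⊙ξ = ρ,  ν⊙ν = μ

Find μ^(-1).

ν

First locate the identity: row ψ matches the header, so ψ is the identity.
Scan row μ for ψ: μ ⊙ ν = ψ. Hence μ^(-1) = ν.
(Structurally, K here is isomorphic to the cyclic group Z_6.)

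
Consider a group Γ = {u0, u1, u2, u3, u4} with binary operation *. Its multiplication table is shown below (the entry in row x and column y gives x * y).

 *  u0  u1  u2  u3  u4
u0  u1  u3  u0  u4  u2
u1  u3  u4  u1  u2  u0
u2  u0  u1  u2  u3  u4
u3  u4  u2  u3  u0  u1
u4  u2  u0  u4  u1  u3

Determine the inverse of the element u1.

u3

First locate the identity: row u2 matches the header, so u2 is the identity.
Scan row u1 for u2: u1 * u3 = u2. Hence u1^(-1) = u3.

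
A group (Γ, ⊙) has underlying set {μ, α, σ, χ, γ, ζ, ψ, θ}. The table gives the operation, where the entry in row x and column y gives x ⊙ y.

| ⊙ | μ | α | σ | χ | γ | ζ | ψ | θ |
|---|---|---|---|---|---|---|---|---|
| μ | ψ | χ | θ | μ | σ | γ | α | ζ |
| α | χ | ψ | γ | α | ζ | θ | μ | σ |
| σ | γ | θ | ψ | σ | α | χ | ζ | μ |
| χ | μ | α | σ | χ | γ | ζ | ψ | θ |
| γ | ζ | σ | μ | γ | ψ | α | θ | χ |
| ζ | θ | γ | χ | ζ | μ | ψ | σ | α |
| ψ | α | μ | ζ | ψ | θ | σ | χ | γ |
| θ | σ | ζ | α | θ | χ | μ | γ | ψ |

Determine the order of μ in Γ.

4

The identity element is χ (its row matches the header).
μ^1 = μ
μ^2 = μ ⊙ μ = ψ
μ^3 = ψ ⊙ μ = α
μ^4 = α ⊙ μ = χ
The first power of μ equal to the identity is μ^4, so ord(μ) = 4.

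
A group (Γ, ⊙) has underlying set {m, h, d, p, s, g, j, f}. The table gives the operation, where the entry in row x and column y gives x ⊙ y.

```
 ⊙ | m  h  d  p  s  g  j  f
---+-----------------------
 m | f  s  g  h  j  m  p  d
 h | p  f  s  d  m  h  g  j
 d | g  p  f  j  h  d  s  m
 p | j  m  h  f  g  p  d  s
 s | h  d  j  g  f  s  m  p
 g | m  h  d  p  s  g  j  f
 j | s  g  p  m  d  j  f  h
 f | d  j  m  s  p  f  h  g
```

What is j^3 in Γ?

h

j^1 = j
j^2 = j ⊙ j = f
j^3 = f ⊙ j = h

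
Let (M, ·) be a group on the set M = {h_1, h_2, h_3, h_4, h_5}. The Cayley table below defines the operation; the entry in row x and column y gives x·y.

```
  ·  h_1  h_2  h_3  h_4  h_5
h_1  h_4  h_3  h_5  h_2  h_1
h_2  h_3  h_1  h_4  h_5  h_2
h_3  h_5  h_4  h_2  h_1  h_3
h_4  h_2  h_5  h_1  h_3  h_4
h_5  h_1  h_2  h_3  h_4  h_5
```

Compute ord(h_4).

5

The identity element is h_5 (its row matches the header).
h_4^1 = h_4
h_4^2 = h_4·h_4 = h_3
h_4^3 = h_3·h_4 = h_1
h_4^4 = h_1·h_4 = h_2
h_4^5 = h_2·h_4 = h_5
The first power of h_4 equal to the identity is h_4^5, so ord(h_4) = 5.
(Structurally, M here is isomorphic to the cyclic group Z_5.)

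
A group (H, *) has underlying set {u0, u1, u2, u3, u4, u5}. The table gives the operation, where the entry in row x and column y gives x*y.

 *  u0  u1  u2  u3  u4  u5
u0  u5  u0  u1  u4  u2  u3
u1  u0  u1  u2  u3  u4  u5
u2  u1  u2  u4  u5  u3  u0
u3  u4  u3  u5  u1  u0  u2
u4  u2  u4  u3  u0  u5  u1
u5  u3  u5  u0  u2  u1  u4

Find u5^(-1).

First locate the identity: row u1 matches the header, so u1 is the identity.
Scan row u5 for u1: u5*u4 = u1. Hence u5^(-1) = u4.
(Structurally, H here is isomorphic to the cyclic group Z_6.)

u4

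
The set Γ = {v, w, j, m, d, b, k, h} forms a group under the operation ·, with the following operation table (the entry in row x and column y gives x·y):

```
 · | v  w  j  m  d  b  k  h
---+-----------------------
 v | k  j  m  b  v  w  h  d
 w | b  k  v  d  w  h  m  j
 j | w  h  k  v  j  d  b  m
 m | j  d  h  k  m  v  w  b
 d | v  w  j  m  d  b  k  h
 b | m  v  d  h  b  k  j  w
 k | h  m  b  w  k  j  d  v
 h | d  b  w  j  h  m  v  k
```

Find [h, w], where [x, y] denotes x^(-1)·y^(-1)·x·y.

k

Identity is d; from the table h^(-1) = v and w^(-1) = m.
v·m = b
b·h = w
w·w = k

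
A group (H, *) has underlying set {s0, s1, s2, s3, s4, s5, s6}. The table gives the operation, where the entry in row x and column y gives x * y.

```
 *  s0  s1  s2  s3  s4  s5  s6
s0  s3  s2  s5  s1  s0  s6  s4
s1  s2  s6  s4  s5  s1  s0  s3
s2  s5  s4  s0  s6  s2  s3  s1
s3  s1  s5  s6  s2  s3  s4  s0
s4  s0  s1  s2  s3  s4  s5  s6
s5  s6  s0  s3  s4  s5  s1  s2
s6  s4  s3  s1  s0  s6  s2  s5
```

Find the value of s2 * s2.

s0

Read row s2, column s2: s2 * s2 = s0.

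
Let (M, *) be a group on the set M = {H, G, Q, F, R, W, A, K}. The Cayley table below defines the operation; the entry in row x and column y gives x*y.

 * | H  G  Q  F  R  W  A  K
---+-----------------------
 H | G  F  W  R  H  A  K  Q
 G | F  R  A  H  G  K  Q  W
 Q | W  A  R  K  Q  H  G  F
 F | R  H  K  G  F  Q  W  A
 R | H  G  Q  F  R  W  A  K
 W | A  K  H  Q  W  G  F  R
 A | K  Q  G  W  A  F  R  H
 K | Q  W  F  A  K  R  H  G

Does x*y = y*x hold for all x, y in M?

Check whether the table is symmetric across its main diagonal.
Every entry (row x, col y) equals the entry (row y, col x), so M is abelian.
(In fact M ≅ Z_2 x Z_4.)

Yes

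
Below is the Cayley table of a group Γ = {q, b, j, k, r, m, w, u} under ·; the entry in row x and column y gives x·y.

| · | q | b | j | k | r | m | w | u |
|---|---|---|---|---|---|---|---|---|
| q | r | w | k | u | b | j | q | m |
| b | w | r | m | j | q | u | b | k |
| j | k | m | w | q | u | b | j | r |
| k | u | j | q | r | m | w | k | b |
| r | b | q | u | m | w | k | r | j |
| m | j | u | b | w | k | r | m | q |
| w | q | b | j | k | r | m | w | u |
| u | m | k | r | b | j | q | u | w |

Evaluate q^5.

q

q^1 = q
q^2 = q·q = r
q^3 = r·q = b
q^4 = b·q = w
q^5 = w·q = q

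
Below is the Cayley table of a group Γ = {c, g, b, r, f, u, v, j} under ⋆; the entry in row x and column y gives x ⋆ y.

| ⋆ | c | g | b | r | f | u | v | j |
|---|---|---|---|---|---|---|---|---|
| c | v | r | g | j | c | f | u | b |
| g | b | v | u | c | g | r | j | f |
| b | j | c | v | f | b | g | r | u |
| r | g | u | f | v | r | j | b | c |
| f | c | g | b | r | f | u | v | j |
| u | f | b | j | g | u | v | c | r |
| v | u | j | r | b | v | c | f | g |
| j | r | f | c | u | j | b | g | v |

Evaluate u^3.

c

u^1 = u
u^2 = u ⋆ u = v
u^3 = v ⋆ u = c
(Structurally, Γ here is isomorphic to the quaternion group Q_8.)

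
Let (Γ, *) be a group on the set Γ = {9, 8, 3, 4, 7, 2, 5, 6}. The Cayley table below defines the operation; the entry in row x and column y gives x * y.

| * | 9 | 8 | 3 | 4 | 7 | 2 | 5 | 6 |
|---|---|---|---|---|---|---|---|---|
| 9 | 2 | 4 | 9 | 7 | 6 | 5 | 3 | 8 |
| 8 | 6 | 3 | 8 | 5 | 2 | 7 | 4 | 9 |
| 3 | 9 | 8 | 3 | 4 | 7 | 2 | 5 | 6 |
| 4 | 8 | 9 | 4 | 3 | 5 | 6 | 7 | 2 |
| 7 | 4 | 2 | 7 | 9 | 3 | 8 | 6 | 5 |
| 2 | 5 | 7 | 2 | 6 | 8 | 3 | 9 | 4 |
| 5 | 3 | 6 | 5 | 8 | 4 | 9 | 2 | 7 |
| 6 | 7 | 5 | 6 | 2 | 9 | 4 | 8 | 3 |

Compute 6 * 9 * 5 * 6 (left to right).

6 * 9 = 7
7 * 5 = 6
6 * 6 = 3

3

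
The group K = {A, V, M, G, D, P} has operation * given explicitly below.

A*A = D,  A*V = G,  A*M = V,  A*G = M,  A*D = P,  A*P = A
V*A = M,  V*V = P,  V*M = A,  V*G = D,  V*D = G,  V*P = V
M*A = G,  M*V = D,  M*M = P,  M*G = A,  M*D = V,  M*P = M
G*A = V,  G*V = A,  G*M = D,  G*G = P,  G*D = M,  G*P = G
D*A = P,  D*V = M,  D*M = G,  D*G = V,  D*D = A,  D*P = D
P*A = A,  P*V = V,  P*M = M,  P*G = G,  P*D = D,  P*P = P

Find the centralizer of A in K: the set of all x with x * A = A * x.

{A, D, P}

Compare row A with column A entry by entry.
D * A = P = A * D, so D commutes with A.
G * A = V but A * G = M, so G does not.
Collecting the elements that commute with A: C(A) = {A, D, P}.
(Structurally, K here is isomorphic to the symmetric group S_3.)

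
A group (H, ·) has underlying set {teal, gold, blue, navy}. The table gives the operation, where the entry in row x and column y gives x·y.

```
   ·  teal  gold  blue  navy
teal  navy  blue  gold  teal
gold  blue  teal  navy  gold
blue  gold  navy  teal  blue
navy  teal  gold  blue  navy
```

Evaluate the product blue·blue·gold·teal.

gold

blue·blue = teal
teal·gold = blue
blue·teal = gold
(Structurally, H here is isomorphic to the cyclic group Z_4.)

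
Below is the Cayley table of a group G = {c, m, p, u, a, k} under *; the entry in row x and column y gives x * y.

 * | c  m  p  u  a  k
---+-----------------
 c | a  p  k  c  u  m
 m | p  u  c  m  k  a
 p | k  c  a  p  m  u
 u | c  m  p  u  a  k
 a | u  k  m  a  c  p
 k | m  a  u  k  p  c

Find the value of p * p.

a

Read row p, column p: p * p = a.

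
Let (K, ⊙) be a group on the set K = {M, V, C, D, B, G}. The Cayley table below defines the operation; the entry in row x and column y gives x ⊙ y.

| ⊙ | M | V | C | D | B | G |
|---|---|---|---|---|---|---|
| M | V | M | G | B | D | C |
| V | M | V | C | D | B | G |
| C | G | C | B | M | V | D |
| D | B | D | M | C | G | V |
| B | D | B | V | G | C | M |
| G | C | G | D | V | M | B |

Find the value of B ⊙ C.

Read row B, column C: B ⊙ C = V.

V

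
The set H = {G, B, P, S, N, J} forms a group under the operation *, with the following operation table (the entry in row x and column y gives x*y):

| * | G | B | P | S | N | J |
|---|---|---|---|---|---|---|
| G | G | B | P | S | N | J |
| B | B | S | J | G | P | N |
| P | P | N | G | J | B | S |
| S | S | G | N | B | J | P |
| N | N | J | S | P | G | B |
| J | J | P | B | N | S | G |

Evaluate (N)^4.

N^1 = N
N^2 = N*N = G
N^3 = G*N = N
N^4 = N*N = G
(Structurally, H here is isomorphic to the symmetric group S_3.)

G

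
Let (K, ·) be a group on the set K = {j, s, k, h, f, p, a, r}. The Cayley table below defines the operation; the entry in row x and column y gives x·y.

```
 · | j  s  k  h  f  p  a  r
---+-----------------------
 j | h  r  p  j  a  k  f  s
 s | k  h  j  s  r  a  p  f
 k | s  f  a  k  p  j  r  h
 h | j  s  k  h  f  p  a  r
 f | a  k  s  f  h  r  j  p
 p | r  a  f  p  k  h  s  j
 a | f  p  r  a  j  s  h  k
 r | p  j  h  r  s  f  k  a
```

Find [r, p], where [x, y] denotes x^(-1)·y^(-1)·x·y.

a

Identity is h; from the table r^(-1) = k and p^(-1) = p.
k·p = j
j·r = s
s·p = a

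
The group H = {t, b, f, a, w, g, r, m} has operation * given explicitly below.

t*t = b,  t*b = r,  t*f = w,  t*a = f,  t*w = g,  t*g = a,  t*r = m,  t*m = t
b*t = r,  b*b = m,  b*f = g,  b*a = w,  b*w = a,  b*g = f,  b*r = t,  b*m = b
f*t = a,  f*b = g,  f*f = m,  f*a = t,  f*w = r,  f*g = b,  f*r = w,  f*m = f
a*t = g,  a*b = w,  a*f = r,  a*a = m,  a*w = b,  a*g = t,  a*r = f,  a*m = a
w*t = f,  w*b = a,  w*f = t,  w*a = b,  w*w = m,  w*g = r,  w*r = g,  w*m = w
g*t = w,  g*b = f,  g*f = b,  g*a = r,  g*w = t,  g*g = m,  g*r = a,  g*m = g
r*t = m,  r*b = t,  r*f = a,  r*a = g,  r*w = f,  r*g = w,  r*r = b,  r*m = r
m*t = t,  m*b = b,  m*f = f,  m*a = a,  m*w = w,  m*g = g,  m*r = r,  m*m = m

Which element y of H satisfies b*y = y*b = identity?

First locate the identity: row m matches the header, so m is the identity.
Scan row b for m: b*b = m. Hence b^(-1) = b.
(Structurally, H here is isomorphic to the dihedral group D_4.)

b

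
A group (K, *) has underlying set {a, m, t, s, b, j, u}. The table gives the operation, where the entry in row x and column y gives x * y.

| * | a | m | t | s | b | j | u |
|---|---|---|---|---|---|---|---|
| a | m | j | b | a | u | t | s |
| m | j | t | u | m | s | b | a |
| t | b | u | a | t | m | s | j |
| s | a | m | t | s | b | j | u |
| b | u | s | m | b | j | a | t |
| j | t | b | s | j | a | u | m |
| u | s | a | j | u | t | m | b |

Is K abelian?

Yes

Check whether the table is symmetric across its main diagonal.
Every entry (row x, col y) equals the entry (row y, col x), so K is abelian.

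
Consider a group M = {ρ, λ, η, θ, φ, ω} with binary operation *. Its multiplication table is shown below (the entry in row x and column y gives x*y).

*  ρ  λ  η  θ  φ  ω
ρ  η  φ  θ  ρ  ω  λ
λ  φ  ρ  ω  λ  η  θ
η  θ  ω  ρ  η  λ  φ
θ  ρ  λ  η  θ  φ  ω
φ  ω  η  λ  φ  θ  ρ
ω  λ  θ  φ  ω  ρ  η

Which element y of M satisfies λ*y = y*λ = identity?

First locate the identity: row θ matches the header, so θ is the identity.
Scan row λ for θ: λ*ω = θ. Hence λ^(-1) = ω.

ω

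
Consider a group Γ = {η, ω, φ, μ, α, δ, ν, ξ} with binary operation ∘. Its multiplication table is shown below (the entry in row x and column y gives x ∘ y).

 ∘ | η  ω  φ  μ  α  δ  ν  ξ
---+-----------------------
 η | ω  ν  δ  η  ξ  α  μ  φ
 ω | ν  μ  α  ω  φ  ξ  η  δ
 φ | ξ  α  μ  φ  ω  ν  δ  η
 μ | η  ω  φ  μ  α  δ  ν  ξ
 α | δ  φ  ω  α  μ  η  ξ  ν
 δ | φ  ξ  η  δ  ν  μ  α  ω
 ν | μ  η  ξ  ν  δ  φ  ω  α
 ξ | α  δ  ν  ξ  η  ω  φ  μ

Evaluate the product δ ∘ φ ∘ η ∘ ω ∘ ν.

δ ∘ φ = η
η ∘ η = ω
ω ∘ ω = μ
μ ∘ ν = ν

ν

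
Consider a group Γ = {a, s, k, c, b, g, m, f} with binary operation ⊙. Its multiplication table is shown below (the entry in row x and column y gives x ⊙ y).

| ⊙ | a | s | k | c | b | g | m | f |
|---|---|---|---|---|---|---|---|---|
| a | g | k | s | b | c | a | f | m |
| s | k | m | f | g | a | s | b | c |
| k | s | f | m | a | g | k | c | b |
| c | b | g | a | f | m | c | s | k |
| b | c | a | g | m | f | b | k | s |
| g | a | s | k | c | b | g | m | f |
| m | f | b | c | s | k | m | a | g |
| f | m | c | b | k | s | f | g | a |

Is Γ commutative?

Check whether the table is symmetric across its main diagonal.
Every entry (row x, col y) equals the entry (row y, col x), so Γ is abelian.

Yes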